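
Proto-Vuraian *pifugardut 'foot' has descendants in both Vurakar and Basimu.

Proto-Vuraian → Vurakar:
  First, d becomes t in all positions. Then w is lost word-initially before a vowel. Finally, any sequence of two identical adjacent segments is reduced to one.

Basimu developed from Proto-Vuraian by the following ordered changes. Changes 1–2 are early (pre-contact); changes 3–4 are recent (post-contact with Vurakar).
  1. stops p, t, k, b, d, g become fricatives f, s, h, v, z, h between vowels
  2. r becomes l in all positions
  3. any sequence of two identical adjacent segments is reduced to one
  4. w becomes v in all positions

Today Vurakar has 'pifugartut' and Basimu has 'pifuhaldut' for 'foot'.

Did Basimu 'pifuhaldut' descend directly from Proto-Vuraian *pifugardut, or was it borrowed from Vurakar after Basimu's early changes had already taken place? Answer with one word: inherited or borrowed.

inherited

If inherited, *pifugardut would pass through all of Basimu's changes:
Basimu: *pifugardut > pifuhardut > pifuhaldut  (by intervocalic lenition, unconditioned shift)
If borrowed from Vurakar 'pifugartut' after the early changes, it would undergo only the recent ones:
  rule 3 (degemination): no change (pifugartut)
  rule 4 (unconditioned shift): no change (pifugartut)
  ⇒ as a loan: pifugartut
Basimu 'pifuhaldut' matches the inherited outcome exactly, so it is an inherited cognate, not a loan.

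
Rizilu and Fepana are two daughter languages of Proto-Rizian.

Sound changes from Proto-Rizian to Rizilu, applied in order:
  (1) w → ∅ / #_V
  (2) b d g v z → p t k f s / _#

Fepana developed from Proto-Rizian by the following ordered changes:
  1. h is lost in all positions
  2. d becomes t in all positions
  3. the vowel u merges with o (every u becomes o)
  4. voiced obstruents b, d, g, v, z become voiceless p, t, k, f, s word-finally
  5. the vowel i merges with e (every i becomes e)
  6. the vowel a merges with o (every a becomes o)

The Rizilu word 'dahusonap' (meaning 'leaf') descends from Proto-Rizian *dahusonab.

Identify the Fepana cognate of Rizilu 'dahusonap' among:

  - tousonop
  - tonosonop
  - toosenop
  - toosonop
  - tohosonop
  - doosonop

toosonop

Fepana: *dahusonab > dausonab > tausonab > taosonab > taosonap > toosonop  (by h-loss, unconditioned shift, vowel merger, final devoicing, vowel merger)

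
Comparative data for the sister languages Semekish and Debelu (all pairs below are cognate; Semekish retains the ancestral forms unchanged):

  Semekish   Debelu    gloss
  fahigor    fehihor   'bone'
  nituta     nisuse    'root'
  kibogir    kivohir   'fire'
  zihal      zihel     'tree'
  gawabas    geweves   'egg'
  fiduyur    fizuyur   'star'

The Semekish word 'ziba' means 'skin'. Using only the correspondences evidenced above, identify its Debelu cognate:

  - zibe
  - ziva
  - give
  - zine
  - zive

gawabas ~ geweves — Semekish b corresponds to Debelu v between vowels (before a back vowel).
nituta ~ nisuse — Semekish a corresponds to Debelu e word-finally.
Applying these to Semekish 'ziba':
  ziba → ziva   (b→v between vowels (before a back vowel))
  ziva → zive   (a→e word-finally)
So the Debelu cognate is 'zive'.

zive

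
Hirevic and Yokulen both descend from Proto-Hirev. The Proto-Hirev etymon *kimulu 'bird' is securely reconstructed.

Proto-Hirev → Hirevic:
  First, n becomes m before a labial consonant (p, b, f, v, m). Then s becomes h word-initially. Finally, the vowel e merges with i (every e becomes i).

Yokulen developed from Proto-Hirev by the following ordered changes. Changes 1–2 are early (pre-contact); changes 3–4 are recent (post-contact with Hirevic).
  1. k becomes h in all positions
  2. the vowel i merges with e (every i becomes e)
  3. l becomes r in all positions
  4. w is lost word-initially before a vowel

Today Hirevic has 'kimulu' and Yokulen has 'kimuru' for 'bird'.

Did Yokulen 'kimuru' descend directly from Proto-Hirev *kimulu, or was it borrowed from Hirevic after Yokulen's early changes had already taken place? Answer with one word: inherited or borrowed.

If inherited, *kimulu would pass through all of Yokulen's changes:
Yokulen: start from *kimulu.
  rule 1 (unconditioned shift): kimulu → himulu
  rule 2 (vowel merger): himulu → hemulu
  rule 3 (unconditioned shift): hemulu → hemuru
  rule 4: no change — hemuru
  ⇒ Yokulen hemuru
If borrowed from Hirevic 'kimulu' after the early changes, it would undergo only the recent ones:
  rule 3 (unconditioned shift): kimulu → kimuru
  rule 4 (glide loss): no change (kimuru)
  ⇒ as a loan: kimuru
Yokulen 'kimuru' matches the loan outcome 'kimuru', not the inherited 'hemuru' — it skipped the early Yokulen changes, so it was borrowed from Hirevic.

borrowed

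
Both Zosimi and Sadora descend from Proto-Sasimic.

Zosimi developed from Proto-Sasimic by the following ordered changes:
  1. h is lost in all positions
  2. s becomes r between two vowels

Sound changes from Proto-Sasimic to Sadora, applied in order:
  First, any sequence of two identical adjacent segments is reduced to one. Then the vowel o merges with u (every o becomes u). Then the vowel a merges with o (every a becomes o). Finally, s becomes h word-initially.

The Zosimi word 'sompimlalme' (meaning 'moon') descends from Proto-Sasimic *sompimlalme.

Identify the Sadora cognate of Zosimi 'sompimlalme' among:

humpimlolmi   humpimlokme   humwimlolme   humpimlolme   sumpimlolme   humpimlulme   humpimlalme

humpimlolme

Sadora: start from *sompimlalme.
  rule 1: no change — sompimlalme
  rule 2 (vowel merger): sompimlalme → sumpimlalme
  rule 3 (vowel merger): sumpimlalme → sumpimlolme
  rule 4 (debuccalisation): sumpimlolme → humpimlolme
  ⇒ Sadora humpimlolme
The other candidates each miss or misapply at least one Sadora change.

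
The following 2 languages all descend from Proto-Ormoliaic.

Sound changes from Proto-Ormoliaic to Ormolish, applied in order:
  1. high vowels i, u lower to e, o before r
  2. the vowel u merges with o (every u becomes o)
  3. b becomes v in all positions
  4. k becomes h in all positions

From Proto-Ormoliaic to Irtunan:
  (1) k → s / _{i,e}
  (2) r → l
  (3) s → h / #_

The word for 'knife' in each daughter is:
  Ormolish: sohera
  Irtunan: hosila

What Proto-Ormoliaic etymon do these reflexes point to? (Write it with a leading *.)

Position 4: Ormolish has e, Irtunan has i. Irtunan preserves i here (none of its changes turn any other segment into i), so the proto-segment is *i.
Position 5: Ormolish has r, Irtunan has l. Ormolish preserves r here (none of its changes turn any other segment into r), so the proto-segment is *r.
Verify the candidate proto-form against each daughter:
Ormolish: *sokira > sokera > sohera  (by pre-rhotic lowering, unconditioned shift)
Irtunan: start from *sokira.
  rule 1 (palatalisation): sokira → sosira
  rule 2 (unconditioned shift): sosira → sosila
  rule 3 (debuccalisation): sosila → hosila
  ⇒ Irtunan hosila
*sokira is the unique common source.

*sokira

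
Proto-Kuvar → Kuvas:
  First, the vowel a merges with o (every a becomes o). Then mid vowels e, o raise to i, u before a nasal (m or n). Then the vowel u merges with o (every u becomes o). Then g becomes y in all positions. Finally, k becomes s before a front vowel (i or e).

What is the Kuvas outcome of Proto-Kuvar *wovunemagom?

Kuvas: start from *wovunemagom.
  rule 1 (vowel merger): wovunemagom → wovunemogom
  rule 2 (pre-nasal raising): wovunemogom → wovunimogum
  rule 3 (vowel merger): wovunimogum → wovonimogom
  rule 4 (unconditioned shift): wovonimogom → wovonimoyom
  rule 5: no change — wovonimoyom
  ⇒ Kuvas wovonimoyom

wovonimoyom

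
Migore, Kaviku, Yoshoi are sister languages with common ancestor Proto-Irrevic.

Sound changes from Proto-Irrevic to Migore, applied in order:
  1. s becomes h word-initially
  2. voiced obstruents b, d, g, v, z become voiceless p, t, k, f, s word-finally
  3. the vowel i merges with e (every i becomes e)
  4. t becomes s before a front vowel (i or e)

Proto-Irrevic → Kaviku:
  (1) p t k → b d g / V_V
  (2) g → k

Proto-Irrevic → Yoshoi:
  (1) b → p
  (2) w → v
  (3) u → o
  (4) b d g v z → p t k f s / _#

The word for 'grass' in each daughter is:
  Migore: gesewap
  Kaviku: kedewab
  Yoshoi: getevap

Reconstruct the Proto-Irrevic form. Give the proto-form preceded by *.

*getewab

Position 3: Migore has s, Kaviku has d, Yoshoi has t. Taking the neighbouring segments as reconstructed: Migore s could go back to *t or *s; Kaviku d could go back to *t or *d; Yoshoi t can only go back to *t — the one source consistent with every daughter is *t.
Position 5: Migore has w, Kaviku has w, Yoshoi has v. Migore preserves w here (none of its changes turn any other segment into w), so the proto-segment is *w.
Position 7: Migore has p, Kaviku has b, Yoshoi has p. Taking the neighbouring segments as reconstructed: Migore p could go back to *p or *b; Kaviku b can only go back to *b; Yoshoi p could go back to *p or *b — the one source consistent with every daughter is *b.
This points to *getewab. Verify forward in each daughter:
Migore: *getewab > getewap > gesewap  (by final devoicing, palatalisation)
Kaviku: *getewab > gedewab > kedewab  (by intervocalic voicing, unconditioned shift)
Yoshoi: start from *getewab.
  rule 1 (unconditioned shift): getewab → getewap
  rule 2 (unconditioned shift): getewap → getevap
  rule 3: no change — getevap
  rule 4: no change — getevap
  ⇒ Yoshoi getevap
No other proto-form is consistent with every reflex, so the reconstruction is *getewab.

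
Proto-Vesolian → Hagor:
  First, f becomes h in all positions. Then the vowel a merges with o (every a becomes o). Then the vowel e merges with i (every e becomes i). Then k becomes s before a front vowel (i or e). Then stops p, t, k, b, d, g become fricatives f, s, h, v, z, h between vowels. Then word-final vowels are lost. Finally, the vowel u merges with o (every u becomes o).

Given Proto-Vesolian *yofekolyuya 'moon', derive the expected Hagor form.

Hagor: start from *yofekolyuya.
  rule 1 (unconditioned shift): yofekolyuya → yohekolyuya
  rule 2 (vowel merger): yohekolyuya → yohekolyuyo
  rule 3 (vowel merger): yohekolyuyo → yohikolyuyo
  rule 4: no change — yohikolyuyo
  rule 5 (intervocalic lenition): yohikolyuyo → yohiholyuyo
  rule 6 (apocope): yohiholyuyo → yohiholyuy
  rule 7 (vowel merger): yohiholyuy → yohiholyoy
  ⇒ Hagor yohiholyoy

yohiholyoy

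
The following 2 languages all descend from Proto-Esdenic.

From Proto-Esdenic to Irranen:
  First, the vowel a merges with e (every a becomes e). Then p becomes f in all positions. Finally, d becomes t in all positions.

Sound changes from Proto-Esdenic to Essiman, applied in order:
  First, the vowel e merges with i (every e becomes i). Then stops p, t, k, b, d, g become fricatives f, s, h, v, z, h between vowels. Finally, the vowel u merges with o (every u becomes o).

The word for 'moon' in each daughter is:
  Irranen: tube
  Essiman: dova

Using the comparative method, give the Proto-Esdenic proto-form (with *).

Position 2: Irranen has u, Essiman has o. Irranen preserves u here (none of its changes turn any other segment into u), so the proto-segment is *u.
Position 1: Irranen has t, Essiman has d. Essiman preserves d here (none of its changes turn any other segment into d), so the proto-segment is *d.
Continuing position by position gives *duba; check it forward:
Irranen: start from *duba.
  rule 1 (vowel merger): duba → dube
  rule 2: no change — dube
  rule 3 (unconditioned shift): dube → tube
  ⇒ Irranen tube
Essiman: start from *duba.
  rule 1: no change — duba
  rule 2 (intervocalic lenition): duba → duva
  rule 3 (vowel merger): duva → dova
  ⇒ Essiman dova
No other proto-form is consistent with every reflex, so the reconstruction is *duba.

*duba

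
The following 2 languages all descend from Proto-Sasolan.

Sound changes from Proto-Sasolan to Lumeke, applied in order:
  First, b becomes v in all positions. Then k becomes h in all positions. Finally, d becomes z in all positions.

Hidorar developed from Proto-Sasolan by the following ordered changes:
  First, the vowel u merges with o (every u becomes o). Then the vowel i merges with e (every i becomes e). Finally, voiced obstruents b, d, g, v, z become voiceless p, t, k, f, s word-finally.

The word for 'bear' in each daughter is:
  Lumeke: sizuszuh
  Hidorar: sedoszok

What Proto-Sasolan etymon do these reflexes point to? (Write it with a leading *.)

Position 4: Lumeke has u, Hidorar has o. Lumeke preserves u here (none of its changes turn any other segment into u), so the proto-segment is *u.
Position 8: Lumeke has h, Hidorar has k. Taking the neighbouring segments as reconstructed: Lumeke h could go back to *k or *h; Hidorar k could go back to *k or *g — the one source consistent with every daughter is *k.
Continuing position by position gives *siduszuk; check it forward:
Lumeke: *siduszuk > siduszuh > sizuszuh  (by unconditioned shift, unconditioned shift)
Hidorar: start from *siduszuk.
  rule 1 (vowel merger): siduszuk → sidoszok
  rule 2 (vowel merger): sidoszok → sedoszok
  rule 3: no change — sedoszok
  ⇒ Hidorar sedoszok
Only *siduszuk yields all of Lumeke sizuszuh, Hidorar sedoszok.

*siduszuk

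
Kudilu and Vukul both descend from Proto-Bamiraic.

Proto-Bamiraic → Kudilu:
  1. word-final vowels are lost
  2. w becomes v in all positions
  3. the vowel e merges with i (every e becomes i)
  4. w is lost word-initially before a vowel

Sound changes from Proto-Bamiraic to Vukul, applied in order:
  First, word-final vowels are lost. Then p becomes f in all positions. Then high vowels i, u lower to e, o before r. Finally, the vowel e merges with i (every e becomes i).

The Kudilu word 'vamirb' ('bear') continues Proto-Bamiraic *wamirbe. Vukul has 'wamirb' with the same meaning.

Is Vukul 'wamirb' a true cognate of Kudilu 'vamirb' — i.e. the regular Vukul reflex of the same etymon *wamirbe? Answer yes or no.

Derive the expected Vukul reflex of *wamirbe:
Vukul: *wamirbe > wamirb > wamerb > wamirb  (by apocope, pre-rhotic lowering, vowel merger)
Vukul 'wamirb' matches the regular reflex exactly, so the pair is cognate.

yes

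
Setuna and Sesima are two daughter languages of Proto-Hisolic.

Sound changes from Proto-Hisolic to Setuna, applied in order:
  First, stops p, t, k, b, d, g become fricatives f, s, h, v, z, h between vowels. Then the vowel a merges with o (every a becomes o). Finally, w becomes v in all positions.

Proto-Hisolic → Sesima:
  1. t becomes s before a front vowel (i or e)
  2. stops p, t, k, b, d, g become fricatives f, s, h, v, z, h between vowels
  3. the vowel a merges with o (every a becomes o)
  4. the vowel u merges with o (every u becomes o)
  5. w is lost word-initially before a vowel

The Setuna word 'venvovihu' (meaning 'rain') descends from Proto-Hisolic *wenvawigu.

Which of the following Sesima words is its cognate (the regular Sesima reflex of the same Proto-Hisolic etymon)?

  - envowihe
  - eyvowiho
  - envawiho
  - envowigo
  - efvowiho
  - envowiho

Sesima: *wenvawigu > wenvawihu > wenvowihu > wenvowiho > envowiho  (by intervocalic lenition, vowel merger, vowel merger, glide loss)

envowiho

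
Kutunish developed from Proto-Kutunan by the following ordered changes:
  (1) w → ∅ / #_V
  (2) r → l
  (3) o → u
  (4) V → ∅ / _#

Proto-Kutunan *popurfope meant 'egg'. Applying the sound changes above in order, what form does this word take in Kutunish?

Kutunish: *popurfope > populfope > pupulfupe > pupulfup  (by unconditioned shift, vowel merger, apocope)

pupulfup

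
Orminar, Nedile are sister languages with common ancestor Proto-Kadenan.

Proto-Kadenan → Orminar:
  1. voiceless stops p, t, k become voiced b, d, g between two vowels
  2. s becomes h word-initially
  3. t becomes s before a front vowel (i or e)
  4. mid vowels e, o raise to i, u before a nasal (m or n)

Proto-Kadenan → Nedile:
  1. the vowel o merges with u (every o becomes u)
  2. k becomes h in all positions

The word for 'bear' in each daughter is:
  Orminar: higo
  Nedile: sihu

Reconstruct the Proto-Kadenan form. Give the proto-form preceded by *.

*siko

Position 1: Orminar has h, Nedile has s. Nedile preserves s here (none of its changes turn any other segment into s), so the proto-segment is *s.
Position 3: Orminar has g, Nedile has h. Taking the neighbouring segments as reconstructed: Orminar g could go back to *k or *g; Nedile h could go back to *k or *h — the one source consistent with every daughter is *k.
This points to *siko. Verify forward in each daughter:
Orminar: start from *siko.
  rule 1 (intervocalic voicing): siko → sigo
  rule 2 (debuccalisation): sigo → higo
  rule 3: no change — higo
  rule 4: no change — higo
  ⇒ Orminar higo
Nedile: *siko > siku > sihu  (by vowel merger, unconditioned shift)
No other proto-form is consistent with every reflex, so the reconstruction is *siko.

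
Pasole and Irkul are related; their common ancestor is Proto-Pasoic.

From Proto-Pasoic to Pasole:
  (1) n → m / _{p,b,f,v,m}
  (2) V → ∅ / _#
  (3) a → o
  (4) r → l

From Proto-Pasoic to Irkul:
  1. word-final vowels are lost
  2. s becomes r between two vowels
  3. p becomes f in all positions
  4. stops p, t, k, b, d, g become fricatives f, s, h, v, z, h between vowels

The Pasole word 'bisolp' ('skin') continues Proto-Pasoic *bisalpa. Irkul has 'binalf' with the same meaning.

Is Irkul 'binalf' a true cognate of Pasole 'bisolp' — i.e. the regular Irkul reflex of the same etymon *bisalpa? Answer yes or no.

Derive the expected Irkul reflex of *bisalpa:
Irkul: *bisalpa
  bisalpa → bisalp   [apocope]
  bisalp → biralp   [rhotacism]
  biralp → biralf   [unconditioned shift]
  biralf (rule 4 does not apply)
  giving Irkul biralf.
The regular Irkul reflex would be 'biralf', but the attested form is 'binalf'. The correspondence is irregular, so they are not cognates (the Irkul form has a different source).

no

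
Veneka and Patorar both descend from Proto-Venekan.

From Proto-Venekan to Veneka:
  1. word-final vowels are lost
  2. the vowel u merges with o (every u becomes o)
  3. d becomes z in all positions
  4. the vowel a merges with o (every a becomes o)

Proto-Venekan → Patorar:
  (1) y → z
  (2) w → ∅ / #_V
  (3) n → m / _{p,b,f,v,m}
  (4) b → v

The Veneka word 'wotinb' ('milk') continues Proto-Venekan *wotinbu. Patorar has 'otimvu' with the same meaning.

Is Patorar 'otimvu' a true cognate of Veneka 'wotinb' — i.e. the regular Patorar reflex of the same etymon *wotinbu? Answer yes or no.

yes

Derive the expected Patorar reflex of *wotinbu:
Patorar: *wotinbu
  wotinbu (rule 1 does not apply)
  wotinbu → otinbu   [glide loss]
  otinbu → otimbu   [nasal place assimilation]
  otimbu → otimvu   [unconditioned shift]
  giving Patorar otimvu.
Patorar 'otimvu' matches the regular reflex exactly, so the pair is cognate.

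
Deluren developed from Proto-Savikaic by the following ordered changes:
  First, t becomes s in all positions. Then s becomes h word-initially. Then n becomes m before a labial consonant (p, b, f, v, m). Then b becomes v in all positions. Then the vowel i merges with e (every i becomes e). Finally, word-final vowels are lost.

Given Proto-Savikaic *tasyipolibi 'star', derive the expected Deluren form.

hasyepolev

Deluren: *tasyipolibi > sasyipolibi > hasyipolibi > hasyipolivi > hasyepoleve > hasyepolev  (by unconditioned shift, debuccalisation, unconditioned shift, vowel merger, apocope)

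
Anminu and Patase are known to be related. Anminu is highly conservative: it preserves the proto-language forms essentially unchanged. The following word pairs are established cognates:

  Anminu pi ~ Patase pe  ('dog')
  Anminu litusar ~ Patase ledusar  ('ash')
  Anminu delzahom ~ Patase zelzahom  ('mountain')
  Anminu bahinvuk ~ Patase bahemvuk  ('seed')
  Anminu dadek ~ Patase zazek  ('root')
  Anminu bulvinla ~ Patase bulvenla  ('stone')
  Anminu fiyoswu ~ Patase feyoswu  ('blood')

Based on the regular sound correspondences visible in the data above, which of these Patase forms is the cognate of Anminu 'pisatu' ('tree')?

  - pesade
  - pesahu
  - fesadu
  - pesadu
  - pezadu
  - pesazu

pesadu

litusar ~ ledusar, fiyoswu ~ feyoswu — Anminu i corresponds to Patase e after a consonant, before a consonant other than r, m, n, p, b, f, v.
litusar ~ ledusar — Anminu t corresponds to Patase d between vowels (before a back vowel).
Applying these to Anminu 'pisatu':
  pisatu → pesatu   (i→e after a consonant, before a consonant other than r, m, n, p, b, f, v)
  pesatu → pesadu   (t→d between vowels (before a back vowel))
So the Patase cognate is 'pesadu'.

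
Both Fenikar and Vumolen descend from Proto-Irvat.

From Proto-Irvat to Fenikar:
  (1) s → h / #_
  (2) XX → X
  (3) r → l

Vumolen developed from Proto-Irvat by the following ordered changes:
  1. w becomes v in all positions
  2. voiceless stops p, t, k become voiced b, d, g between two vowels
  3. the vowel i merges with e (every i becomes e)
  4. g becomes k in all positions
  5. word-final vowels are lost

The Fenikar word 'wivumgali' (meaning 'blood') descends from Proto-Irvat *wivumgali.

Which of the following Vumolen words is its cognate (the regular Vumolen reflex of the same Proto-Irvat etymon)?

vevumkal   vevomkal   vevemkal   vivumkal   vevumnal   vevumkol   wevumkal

Vumolen: *wivumgali
  wivumgali → vivumgali   [unconditioned shift]
  vivumgali (rule 2 does not apply)
  vivumgali → vevumgale   [vowel merger]
  vevumgale → vevumkale   [unconditioned shift]
  vevumkale → vevumkal   [apocope]
  giving Vumolen vevumkal.
The other candidates each miss or misapply at least one Vumolen change.

vevumkal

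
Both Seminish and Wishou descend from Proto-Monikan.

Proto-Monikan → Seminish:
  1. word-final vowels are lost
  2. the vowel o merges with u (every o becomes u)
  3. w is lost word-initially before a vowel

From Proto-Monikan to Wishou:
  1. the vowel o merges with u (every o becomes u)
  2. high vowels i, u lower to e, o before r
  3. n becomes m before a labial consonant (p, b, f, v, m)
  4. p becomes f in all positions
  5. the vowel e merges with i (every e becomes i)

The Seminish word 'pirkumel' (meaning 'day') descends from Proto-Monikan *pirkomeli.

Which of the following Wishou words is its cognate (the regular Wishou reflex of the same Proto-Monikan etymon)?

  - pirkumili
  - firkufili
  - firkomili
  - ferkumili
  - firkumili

Wishou: *pirkomeli > pirkumeli > perkumeli > ferkumeli > firkumili  (by vowel merger, pre-rhotic lowering, unconditioned shift, vowel merger)
The other candidates each miss or misapply at least one Wishou change.

firkumili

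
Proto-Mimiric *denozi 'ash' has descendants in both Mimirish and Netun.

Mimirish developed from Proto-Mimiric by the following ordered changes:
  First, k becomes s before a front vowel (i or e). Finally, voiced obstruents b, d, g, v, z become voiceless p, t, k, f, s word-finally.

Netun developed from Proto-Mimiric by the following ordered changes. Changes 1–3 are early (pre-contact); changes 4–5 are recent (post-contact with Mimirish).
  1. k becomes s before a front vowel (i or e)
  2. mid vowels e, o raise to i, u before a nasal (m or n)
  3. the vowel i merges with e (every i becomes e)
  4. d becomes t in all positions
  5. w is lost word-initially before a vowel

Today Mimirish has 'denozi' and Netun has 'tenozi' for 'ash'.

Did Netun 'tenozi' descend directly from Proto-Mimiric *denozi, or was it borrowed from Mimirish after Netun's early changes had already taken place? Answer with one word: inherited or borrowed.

If inherited, *denozi would pass through all of Netun's changes:
Netun: *denozi > dinozi > denoze > tenoze  (by pre-nasal raising, vowel merger, unconditioned shift)
If borrowed from Mimirish 'denozi' after the early changes, it would undergo only the recent ones:
  rule 4 (unconditioned shift): denozi → tenozi
  rule 5 (glide loss): no change (tenozi)
  ⇒ as a loan: tenozi
Netun 'tenozi' matches the loan outcome 'tenozi', not the inherited 'tenoze' — it skipped the early Netun changes, so it was borrowed from Mimirish.

borrowed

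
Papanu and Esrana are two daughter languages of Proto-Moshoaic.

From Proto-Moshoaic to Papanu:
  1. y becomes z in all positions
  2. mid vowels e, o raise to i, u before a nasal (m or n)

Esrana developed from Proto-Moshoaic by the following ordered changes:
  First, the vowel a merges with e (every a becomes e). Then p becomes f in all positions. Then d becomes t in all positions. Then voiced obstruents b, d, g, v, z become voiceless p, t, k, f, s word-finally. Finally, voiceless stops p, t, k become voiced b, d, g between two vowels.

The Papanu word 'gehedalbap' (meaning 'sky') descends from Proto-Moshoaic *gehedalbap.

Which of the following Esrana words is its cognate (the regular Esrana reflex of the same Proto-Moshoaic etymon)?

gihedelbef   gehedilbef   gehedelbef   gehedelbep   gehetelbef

gehedelbef

Esrana: *gehedalbap
  gehedalbap → gehedelbep   [vowel merger]
  gehedelbep → gehedelbef   [unconditioned shift]
  gehedelbef → gehetelbef   [unconditioned shift]
  gehetelbef (rule 4 does not apply)
  gehetelbef → gehedelbef   [intervocalic voicing]
  giving Esrana gehedelbef.
Among the options, 'gehedelbef' alone shows every Esrana change applied in order.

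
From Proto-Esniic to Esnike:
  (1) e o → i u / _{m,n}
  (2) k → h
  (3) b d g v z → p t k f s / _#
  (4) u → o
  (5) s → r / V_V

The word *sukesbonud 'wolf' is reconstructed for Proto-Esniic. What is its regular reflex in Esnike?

sohesbonot

Esnike: *sukesbonud
  sukesbonud → sukesbunud   [pre-nasal raising]
  sukesbunud → suhesbunud   [unconditioned shift]
  suhesbunud → suhesbunut   [final devoicing]
  suhesbunut → sohesbonot   [vowel merger]
  sohesbonot (rule 5 does not apply)
  giving Esnike sohesbonot.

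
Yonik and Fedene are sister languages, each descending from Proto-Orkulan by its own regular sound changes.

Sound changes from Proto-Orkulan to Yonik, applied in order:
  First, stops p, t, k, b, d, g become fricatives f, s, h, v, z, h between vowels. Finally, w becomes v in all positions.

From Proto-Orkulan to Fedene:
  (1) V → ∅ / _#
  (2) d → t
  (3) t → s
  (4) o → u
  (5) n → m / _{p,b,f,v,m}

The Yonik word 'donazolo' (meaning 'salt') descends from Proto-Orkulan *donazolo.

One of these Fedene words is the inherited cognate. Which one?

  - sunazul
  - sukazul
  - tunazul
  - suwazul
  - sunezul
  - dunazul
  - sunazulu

Fedene: *donazolo > donazol > tonazol > sonazol > sunazul  (by apocope, unconditioned shift, unconditioned shift, vowel merger)
The other candidates each miss or misapply at least one Fedene change.

sunazul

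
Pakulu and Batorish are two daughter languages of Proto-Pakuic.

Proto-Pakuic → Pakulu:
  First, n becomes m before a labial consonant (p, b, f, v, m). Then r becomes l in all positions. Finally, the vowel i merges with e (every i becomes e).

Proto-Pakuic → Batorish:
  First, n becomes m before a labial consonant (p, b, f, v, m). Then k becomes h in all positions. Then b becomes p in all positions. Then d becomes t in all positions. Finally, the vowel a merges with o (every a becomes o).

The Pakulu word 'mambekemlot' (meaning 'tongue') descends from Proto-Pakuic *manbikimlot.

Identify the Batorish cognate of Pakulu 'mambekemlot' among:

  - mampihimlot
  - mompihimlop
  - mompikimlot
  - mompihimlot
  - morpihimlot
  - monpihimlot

mompihimlot

Batorish: *manbikimlot
  manbikimlot → mambikimlot   [nasal place assimilation]
  mambikimlot → mambihimlot   [unconditioned shift]
  mambihimlot → mampihimlot   [unconditioned shift]
  mampihimlot (rule 4 does not apply)
  mampihimlot → mompihimlot   [vowel merger]
  giving Batorish mompihimlot.
Only 'mompihimlot' matches the regular Batorish development of *manbikimlot.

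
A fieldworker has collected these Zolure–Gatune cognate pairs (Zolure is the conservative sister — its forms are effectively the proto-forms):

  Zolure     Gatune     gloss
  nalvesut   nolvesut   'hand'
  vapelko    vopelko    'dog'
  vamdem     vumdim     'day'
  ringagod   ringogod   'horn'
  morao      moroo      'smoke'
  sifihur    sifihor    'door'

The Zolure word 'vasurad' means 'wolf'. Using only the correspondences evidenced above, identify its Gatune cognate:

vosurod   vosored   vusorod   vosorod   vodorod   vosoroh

nalvesut ~ nolvesut, ringagod ~ ringogod — Zolure a corresponds to Gatune o after a consonant, before a consonant other than r, m, n, p, b, f, v.
sifihur ~ sifihor — Zolure u corresponds to Gatune o after a consonant, before r.
Applying these to Zolure 'vasurad':
  vasurad → vosurad   (a→o after a consonant, before a consonant other than r, m, n, p, b, f, v)
  vosurad → vosorad   (u→o after a consonant, before r)
  vosorad → vosorod   (a→o after a consonant, before a consonant other than r, m, n, p, b, f, v)
So the Gatune cognate is 'vosorod'.

vosorod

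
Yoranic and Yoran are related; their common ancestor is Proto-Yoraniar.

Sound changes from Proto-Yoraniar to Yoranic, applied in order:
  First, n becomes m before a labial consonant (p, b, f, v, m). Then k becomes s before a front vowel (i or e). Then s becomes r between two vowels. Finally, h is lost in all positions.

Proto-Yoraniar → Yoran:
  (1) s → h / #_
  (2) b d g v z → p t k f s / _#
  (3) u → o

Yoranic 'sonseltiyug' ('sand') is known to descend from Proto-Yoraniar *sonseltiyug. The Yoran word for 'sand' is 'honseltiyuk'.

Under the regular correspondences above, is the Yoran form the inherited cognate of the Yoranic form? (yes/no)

Derive the expected Yoran reflex of *sonseltiyug:
Yoran: *sonseltiyug
  sonseltiyug → honseltiyug   [debuccalisation]
  honseltiyug → honseltiyuk   [final devoicing]
  honseltiyuk → honseltiyok   [vowel merger]
  giving Yoran honseltiyok.
The regular Yoran reflex would be 'honseltiyok', but the attested form is 'honseltiyuk'. The correspondence is irregular, so they are not cognates (the Yoran form has a different source).

no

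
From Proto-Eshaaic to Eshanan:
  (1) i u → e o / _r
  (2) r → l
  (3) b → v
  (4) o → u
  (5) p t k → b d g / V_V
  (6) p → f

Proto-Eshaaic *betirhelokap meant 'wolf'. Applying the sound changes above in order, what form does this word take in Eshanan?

Eshanan: *betirhelokap
  betirhelokap → beterhelokap   [pre-rhotic lowering]
  beterhelokap → betelhelokap   [unconditioned shift]
  betelhelokap → vetelhelokap   [unconditioned shift]
  vetelhelokap → vetelhelukap   [vowel merger]
  vetelhelukap → vedelhelugap   [intervocalic voicing]
  vedelhelugap → vedelhelugaf   [unconditioned shift]
  giving Eshanan vedelhelugaf.

vedelhelugaf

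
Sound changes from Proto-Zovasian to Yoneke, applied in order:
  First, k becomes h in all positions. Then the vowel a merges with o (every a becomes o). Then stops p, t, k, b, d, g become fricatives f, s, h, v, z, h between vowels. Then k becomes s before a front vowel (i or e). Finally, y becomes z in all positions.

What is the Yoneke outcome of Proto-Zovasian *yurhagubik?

Yoneke: *yurhagubik > yurhagubih > yurhogubih > yurhohuvih > zurhohuvih  (by unconditioned shift, vowel merger, intervocalic lenition, unconditioned shift)

zurhohuvih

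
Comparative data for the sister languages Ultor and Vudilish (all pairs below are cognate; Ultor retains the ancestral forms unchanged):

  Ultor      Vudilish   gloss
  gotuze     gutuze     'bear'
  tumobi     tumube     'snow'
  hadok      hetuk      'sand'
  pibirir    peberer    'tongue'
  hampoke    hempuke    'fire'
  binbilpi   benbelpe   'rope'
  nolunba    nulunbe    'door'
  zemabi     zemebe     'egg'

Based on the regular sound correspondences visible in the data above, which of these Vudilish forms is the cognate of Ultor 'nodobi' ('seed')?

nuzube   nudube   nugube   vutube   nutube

gotuze ~ gutuze, hadok ~ hetuk — Ultor o corresponds to Vudilish u after a consonant, before a consonant other than r, m, n, p, b, f, v.
hadok ~ hetuk — Ultor d corresponds to Vudilish t between vowels (before a back vowel).
tumobi ~ tumube — Ultor o corresponds to Vudilish u after a consonant, before a labial obstruent.
tumobi ~ tumube, binbilpi ~ benbelpe — Ultor i corresponds to Vudilish e word-finally.
Applying these to Ultor 'nodobi':
  nodobi → nudobi   (o→u after a consonant, before a consonant other than r, m, n, p, b, f, v)
  nudobi → nutobi   (d→t between vowels (before a back vowel))
  nutobi → nutubi   (o→u after a consonant, before a labial obstruent)
  nutubi → nutube   (i→e word-finally)
So the Vudilish cognate is 'nutube'.

nutube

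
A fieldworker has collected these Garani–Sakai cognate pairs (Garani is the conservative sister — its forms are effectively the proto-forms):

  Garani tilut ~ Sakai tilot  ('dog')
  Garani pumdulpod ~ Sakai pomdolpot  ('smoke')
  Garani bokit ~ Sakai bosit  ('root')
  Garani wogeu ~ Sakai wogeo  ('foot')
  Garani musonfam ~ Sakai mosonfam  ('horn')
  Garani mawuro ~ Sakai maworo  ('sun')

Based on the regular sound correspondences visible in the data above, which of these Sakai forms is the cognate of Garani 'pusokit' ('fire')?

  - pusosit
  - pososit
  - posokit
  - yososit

tilut ~ tilot, pumdulpod ~ pomdolpot — Garani u corresponds to Sakai o after a consonant, before a consonant other than r, m, n, p, b, f, v.
bokit ~ bosit — Garani k corresponds to Sakai s between vowels (before a front vowel).
Applying these to Garani 'pusokit':
  pusokit → posokit   (u→o after a consonant, before a consonant other than r, m, n, p, b, f, v)
  posokit → pososit   (k→s between vowels (before a front vowel))
So the Sakai cognate is 'pososit'.

pososit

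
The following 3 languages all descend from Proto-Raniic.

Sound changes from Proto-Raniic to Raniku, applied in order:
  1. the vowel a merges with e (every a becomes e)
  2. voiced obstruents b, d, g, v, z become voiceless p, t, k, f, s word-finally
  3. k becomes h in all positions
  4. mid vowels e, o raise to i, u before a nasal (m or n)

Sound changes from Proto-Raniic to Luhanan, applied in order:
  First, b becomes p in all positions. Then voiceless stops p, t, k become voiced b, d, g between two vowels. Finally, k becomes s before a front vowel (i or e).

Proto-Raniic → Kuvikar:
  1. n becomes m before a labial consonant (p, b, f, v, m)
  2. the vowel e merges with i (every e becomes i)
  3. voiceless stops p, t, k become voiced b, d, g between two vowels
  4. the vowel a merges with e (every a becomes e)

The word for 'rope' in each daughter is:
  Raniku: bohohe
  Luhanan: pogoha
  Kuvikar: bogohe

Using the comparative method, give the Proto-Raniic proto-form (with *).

*bokoha

Position 3: Raniku has h, Luhanan has g, Kuvikar has g. Taking the neighbouring segments as reconstructed: Raniku h could go back to *k or *h; Luhanan g could go back to *k or *g; Kuvikar g could go back to *k or *g — the one source consistent with every daughter is *k.
Position 1: Raniku has b, Luhanan has p, Kuvikar has b. Raniku preserves b here (none of its changes turn any other segment into b), so the proto-segment is *b.
Position 6: Raniku has e, Luhanan has a, Kuvikar has e. Luhanan preserves a here (none of its changes turn any other segment into a), so the proto-segment is *a.
This points to *bokoha. Verify forward in each daughter:
Raniku: *bokoha
  bokoha → bokohe   [vowel merger]
  bokohe (rule 2 does not apply)
  bokohe → bohohe   [unconditioned shift]
  bohohe (rule 4 does not apply)
  giving Raniku bohohe.
Luhanan: *bokoha > pokoha > pogoha  (by unconditioned shift, intervocalic voicing)
Kuvikar: *bokoha
  bokoha (rule 1 does not apply)
  bokoha (rule 2 does not apply)
  bokoha → bogoha   [intervocalic voicing]
  bogoha → bogohe   [vowel merger]
  giving Kuvikar bogohe.
Only *bokoha yields all of Raniku bohohe, Luhanan pogoha, Kuvikar bogohe.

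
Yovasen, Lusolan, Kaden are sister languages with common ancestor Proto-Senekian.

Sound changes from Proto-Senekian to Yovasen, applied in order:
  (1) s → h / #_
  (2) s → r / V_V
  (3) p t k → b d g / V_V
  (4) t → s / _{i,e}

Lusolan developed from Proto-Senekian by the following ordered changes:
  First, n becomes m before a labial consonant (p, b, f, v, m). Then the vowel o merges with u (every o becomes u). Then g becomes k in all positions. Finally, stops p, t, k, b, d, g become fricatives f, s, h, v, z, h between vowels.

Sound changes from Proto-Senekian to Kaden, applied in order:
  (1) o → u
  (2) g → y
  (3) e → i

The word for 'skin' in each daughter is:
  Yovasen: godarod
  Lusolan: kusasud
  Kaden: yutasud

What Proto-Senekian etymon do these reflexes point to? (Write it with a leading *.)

Position 3: Yovasen has d, Lusolan has s, Kaden has t. Kaden preserves t here (none of its changes turn any other segment into t), so the proto-segment is *t.
Position 2: Yovasen has o, Lusolan has u, Kaden has u. Yovasen preserves o here (none of its changes turn any other segment into o), so the proto-segment is *o.
Continuing position by position gives *gotasod; check it forward:
Yovasen: start from *gotasod.
  rule 1: no change — gotasod
  rule 2 (rhotacism): gotasod → gotarod
  rule 3 (intervocalic voicing): gotarod → godarod
  rule 4: no change — godarod
  ⇒ Yovasen godarod
Lusolan: *gotasod > gutasud > kutasud > kusasud  (by vowel merger, unconditioned shift, intervocalic lenition)
Kaden: start from *gotasod.
  rule 1 (vowel merger): gotasod → gutasud
  rule 2 (unconditioned shift): gutasud → yutasud
  rule 3: no change — yutasud
  ⇒ Kaden yutasud
No other proto-form is consistent with every reflex, so the reconstruction is *gotasod.

*gotasod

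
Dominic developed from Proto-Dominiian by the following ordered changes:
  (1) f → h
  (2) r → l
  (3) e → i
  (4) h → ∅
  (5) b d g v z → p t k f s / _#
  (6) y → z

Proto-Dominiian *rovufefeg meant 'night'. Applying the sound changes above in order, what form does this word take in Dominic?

Dominic: *rovufefeg > rovuheheg > lovuheheg > lovuhihig > lovuiig > lovuiik  (by unconditioned shift, unconditioned shift, vowel merger, h-loss, final devoicing)

lovuiik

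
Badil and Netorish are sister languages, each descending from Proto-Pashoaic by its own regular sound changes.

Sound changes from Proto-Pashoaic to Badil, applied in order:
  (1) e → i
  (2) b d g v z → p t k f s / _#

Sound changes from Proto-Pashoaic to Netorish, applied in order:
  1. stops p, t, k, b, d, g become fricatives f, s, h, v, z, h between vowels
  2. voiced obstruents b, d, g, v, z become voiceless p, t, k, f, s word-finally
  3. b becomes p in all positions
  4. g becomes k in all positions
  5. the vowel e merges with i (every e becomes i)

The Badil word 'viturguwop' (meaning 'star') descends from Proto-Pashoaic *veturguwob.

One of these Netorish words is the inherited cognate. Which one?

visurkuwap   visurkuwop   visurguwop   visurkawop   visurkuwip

visurkuwop

Netorish: *veturguwob
  veturguwob → vesurguwob   [intervocalic lenition]
  vesurguwob → vesurguwop   [final devoicing]
  vesurguwop (rule 3 does not apply)
  vesurguwop → vesurkuwop   [unconditioned shift]
  vesurkuwop → visurkuwop   [vowel merger]
  giving Netorish visurkuwop.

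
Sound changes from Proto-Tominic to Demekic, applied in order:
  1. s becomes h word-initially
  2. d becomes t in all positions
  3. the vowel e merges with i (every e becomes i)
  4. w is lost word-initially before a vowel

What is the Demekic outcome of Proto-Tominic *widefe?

Demekic: *widefe > witefe > witifi > itifi  (by unconditioned shift, vowel merger, glide loss)

itifi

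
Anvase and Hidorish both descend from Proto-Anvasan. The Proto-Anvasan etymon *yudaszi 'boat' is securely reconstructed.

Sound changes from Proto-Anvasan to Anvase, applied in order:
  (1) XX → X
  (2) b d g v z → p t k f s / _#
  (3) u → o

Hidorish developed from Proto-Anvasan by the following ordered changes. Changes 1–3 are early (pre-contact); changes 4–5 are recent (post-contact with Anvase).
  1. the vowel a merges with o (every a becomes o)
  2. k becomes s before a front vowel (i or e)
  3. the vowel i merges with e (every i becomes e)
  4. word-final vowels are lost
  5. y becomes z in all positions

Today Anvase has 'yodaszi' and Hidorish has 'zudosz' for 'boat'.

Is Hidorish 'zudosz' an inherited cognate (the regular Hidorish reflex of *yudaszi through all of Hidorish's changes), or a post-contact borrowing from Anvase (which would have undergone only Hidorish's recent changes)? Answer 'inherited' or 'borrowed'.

inherited

If inherited, *yudaszi would pass through all of Hidorish's changes:
Hidorish: start from *yudaszi.
  rule 1 (vowel merger): yudaszi → yudoszi
  rule 2: no change — yudoszi
  rule 3 (vowel merger): yudoszi → yudosze
  rule 4 (apocope): yudosze → yudosz
  rule 5 (unconditioned shift): yudosz → zudosz
  ⇒ Hidorish zudosz
If borrowed from Anvase 'yodaszi' after the early changes, it would undergo only the recent ones:
  rule 4 (apocope): yodaszi → yodasz
  rule 5 (unconditioned shift): yodasz → zodasz
  ⇒ as a loan: zodasz
Hidorish 'zudosz' matches the inherited outcome exactly, so it is an inherited cognate, not a loan.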